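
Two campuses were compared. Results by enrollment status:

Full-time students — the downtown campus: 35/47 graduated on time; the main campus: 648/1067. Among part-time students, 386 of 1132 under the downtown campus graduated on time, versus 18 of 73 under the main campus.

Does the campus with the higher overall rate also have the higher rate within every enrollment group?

Full-time: the downtown campus 35/47 = 74.5%, the main campus 648/1067 = 60.7% → the downtown campus
Part-time: the downtown campus 386/1132 = 34.1%, the main campus 18/73 = 24.7% → the downtown campus
Overall: the downtown campus 421/1179 = 35.7%, the main campus 666/1140 = 58.4% → the main campus
The downtown campus wins each enrollment group but the main campus wins overall — the comparison reverses. The downtown campus's students skew toward part-time, which has a lower base rate.

No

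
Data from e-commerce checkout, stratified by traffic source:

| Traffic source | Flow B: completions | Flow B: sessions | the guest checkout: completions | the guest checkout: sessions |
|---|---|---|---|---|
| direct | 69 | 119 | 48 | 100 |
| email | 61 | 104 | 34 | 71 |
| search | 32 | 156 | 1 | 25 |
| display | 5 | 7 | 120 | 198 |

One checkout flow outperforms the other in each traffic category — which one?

Direct: Flow B 69/119 = 58.0%, the guest checkout 48/100 = 48.0% → Flow B
Email: Flow B 61/104 = 58.7%, the guest checkout 34/71 = 47.9% → Flow B
Search: Flow B 32/156 = 20.5%, the guest checkout 1/25 = 4.0% → Flow B
Display: Flow B 5/7 = 71.4%, the guest checkout 120/198 = 60.6% → Flow B
Flow B has the higher rate in all 4 groups.

Flow B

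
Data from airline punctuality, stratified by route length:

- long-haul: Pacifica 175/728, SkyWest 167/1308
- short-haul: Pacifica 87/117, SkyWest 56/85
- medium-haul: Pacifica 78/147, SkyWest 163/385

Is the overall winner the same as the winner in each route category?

Long-haul: Pacifica 175/728 = 24.0%, SkyWest 167/1308 = 12.8% → Pacifica
Short-haul: Pacifica 87/117 = 74.4%, SkyWest 56/85 = 65.9% → Pacifica
Medium-haul: Pacifica 78/147 = 53.1%, SkyWest 163/385 = 42.3% → Pacifica
Overall: Pacifica 340/992 = 34.3%, SkyWest 386/1778 = 21.7% → Pacifica
Pacifica wins overall and in every route group — no reversal.

Yes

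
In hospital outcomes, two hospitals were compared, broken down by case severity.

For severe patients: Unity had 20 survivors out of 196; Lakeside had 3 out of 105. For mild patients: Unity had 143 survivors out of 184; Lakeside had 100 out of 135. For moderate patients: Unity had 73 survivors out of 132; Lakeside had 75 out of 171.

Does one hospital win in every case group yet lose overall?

No

Severe: Unity 20/196 = 10.2%, Lakeside 3/105 = 2.9% → Unity
Mild: Unity 143/184 = 77.7%, Lakeside 100/135 = 74.1% → Unity
Moderate: Unity 73/132 = 55.3%, Lakeside 75/171 = 43.9% → Unity
Overall: Unity 236/512 = 46.1%, Lakeside 178/411 = 43.3% → Unity
Unity wins overall and in every case group — no reversal.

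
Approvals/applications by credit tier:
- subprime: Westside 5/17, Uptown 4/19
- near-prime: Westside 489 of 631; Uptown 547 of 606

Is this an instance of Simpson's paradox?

Subprime: Westside 5/17 = 29.4%, Uptown 4/19 = 21.1% → Westside
Near-prime: Westside 489/631 = 77.5%, Uptown 547/606 = 90.3% → Uptown
Overall: Westside 494/648 = 76.2%, Uptown 551/625 = 88.2% → Uptown
Neither sweeps: Westside wins 1 of 2 groups, Uptown wins 1. Uptown wins overall but not every group — no Simpson reversal.

No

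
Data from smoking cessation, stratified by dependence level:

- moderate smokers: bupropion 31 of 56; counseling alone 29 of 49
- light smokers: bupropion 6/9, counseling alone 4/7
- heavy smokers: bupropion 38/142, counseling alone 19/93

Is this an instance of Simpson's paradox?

No

Moderate smokers: bupropion 31/56 = 55.4%, counseling alone 29/49 = 59.2% → counseling alone
Light smokers: bupropion 6/9 = 66.7%, counseling alone 4/7 = 57.1% → bupropion
Heavy smokers: bupropion 38/142 = 26.8%, counseling alone 19/93 = 20.4% → bupropion
Overall: bupropion 75/207 = 36.2%, counseling alone 52/149 = 34.9% → bupropion
Neither sweeps: bupropion wins 2 of 3 groups, counseling alone wins 1. Bupropion wins overall but not every group — no Simpson reversal.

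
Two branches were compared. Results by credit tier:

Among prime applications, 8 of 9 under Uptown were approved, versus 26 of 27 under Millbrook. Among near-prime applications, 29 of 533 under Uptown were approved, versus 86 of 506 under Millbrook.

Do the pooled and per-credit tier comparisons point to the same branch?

Yes

Prime: Uptown 8/9 = 88.9%, Millbrook 26/27 = 96.3% → Millbrook
Near-prime: Uptown 29/533 = 5.4%, Millbrook 86/506 = 17.0% → Millbrook
Overall: Uptown 37/542 = 6.8%, Millbrook 112/533 = 21.0% → Millbrook
Millbrook wins overall and in every credit group — no reversal.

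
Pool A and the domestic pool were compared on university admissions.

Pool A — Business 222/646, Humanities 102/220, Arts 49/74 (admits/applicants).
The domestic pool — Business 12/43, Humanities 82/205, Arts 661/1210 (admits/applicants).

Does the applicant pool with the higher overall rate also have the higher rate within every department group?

No

Business: Pool A 222/646 = 34.4%, the domestic pool 12/43 = 27.9% → Pool A
Humanities: Pool A 102/220 = 46.4%, the domestic pool 82/205 = 40.0% → Pool A
Arts: Pool A 49/74 = 66.2%, the domestic pool 661/1210 = 54.6% → Pool A
Overall: Pool A 373/940 = 39.7%, the domestic pool 755/1458 = 51.8% → the domestic pool
Pool A wins each department group but the domestic pool wins overall — the comparison reverses. Pool A's applicants skew toward Business, which has a lower base rate.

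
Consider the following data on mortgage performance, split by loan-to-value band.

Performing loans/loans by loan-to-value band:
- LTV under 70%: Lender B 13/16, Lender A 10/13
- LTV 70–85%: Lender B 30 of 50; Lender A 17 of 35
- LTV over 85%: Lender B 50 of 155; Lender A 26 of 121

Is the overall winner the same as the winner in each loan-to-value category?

LTV under 70%: Lender B 13/16 = 81.2%, Lender A 10/13 = 76.9% → Lender B
LTV 70–85%: Lender B 30/50 = 60.0%, Lender A 17/35 = 48.6% → Lender B
LTV over 85%: Lender B 50/155 = 32.3%, Lender A 26/121 = 21.5% → Lender B
Overall: Lender B 93/221 = 42.1%, Lender A 53/169 = 31.4% → Lender B
Lender B wins overall and in every loan-to-value group — no reversal.

Yes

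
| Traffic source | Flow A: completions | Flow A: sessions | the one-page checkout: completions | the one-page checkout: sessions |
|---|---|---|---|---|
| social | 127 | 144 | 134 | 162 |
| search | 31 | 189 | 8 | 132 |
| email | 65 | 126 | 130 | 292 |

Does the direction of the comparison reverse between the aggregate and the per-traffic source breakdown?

No

Social: Flow A 127/144 = 88.2%, the one-page checkout 134/162 = 82.7% → Flow A
Search: Flow A 31/189 = 16.4%, the one-page checkout 8/132 = 6.1% → Flow A
Email: Flow A 65/126 = 51.6%, the one-page checkout 130/292 = 44.5% → Flow A
Overall: Flow A 223/459 = 48.6%, the one-page checkout 272/586 = 46.4% → Flow A
Flow A wins overall and in every traffic group — no reversal.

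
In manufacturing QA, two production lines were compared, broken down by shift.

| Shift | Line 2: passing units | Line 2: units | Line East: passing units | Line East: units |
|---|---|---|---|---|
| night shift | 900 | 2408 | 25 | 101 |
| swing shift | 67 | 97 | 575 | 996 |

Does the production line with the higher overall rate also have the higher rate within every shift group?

No

Night shift: Line 2 900/2408 = 37.4%, Line East 25/101 = 24.8% → Line 2
Swing shift: Line 2 67/97 = 69.1%, Line East 575/996 = 57.7% → Line 2
Overall: Line 2 967/2505 = 38.6%, Line East 600/1097 = 54.7% → Line East
Line 2 wins each shift group but Line East wins overall — the comparison reverses. Line 2's units skew toward night shift, which has a lower base rate.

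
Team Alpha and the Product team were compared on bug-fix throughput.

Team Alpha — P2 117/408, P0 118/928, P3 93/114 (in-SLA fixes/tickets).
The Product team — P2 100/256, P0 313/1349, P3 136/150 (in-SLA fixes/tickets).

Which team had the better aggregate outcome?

the Product team

P2: Team Alpha 117/408 = 28.7%, the Product team 100/256 = 39.1% → the Product team
P0: Team Alpha 118/928 = 12.7%, the Product team 313/1349 = 23.2% → the Product team
P3: Team Alpha 93/114 = 81.6%, the Product team 136/150 = 90.7% → the Product team
Overall: Team Alpha 328/1450 = 22.6%, the Product team 549/1755 = 31.3% → the Product team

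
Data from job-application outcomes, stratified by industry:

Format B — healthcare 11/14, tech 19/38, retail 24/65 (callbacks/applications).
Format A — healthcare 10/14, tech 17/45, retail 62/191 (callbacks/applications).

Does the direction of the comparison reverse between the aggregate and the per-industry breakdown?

Healthcare: Format B 11/14 = 78.6%, Format A 10/14 = 71.4% → Format B
Tech: Format B 19/38 = 50.0%, Format A 17/45 = 37.8% → Format B
Retail: Format B 24/65 = 36.9%, Format A 62/191 = 32.5% → Format B
Overall: Format B 54/117 = 46.2%, Format A 89/250 = 35.6% → Format B
Format B wins overall and in every industry group — no reversal.

No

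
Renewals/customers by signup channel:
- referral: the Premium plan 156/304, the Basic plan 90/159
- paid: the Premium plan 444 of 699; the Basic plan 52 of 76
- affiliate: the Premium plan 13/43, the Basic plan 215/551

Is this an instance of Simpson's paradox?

Yes

Referral: the Premium plan 156/304 = 51.3%, the Basic plan 90/159 = 56.6% → the Basic plan
Paid: the Premium plan 444/699 = 63.5%, the Basic plan 52/76 = 68.4% → the Basic plan
Affiliate: the Premium plan 13/43 = 30.2%, the Basic plan 215/551 = 39.0% → the Basic plan
Overall: the Premium plan 613/1046 = 58.6%, the Basic plan 357/786 = 45.4% → the Premium plan
The Basic plan wins each signup group but the Premium plan wins overall — the comparison reverses. The Basic plan's customers skew toward affiliate, which has a lower base rate.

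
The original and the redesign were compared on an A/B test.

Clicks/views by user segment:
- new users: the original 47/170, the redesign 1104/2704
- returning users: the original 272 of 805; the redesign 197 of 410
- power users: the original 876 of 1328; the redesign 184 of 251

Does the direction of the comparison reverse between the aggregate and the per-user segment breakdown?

New users: the original 47/170 = 27.6%, the redesign 1104/2704 = 40.8% → the redesign
Returning users: the original 272/805 = 33.8%, the redesign 197/410 = 48.0% → the redesign
Power users: the original 876/1328 = 66.0%, the redesign 184/251 = 73.3% → the redesign
Overall: the original 1195/2303 = 51.9%, the redesign 1485/3365 = 44.1% → the original
The redesign wins each user group but the original wins overall — the comparison reverses. The redesign's views skew toward new users, which has a lower base rate.

Yes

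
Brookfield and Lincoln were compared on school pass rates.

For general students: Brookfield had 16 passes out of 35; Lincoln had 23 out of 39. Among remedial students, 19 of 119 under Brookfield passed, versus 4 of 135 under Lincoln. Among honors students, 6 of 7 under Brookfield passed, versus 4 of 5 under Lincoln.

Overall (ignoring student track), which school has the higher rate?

Brookfield

General: Brookfield 16/35 = 45.7%, Lincoln 23/39 = 59.0% → Lincoln
Remedial: Brookfield 19/119 = 16.0%, Lincoln 4/135 = 3.0% → Brookfield
Honors: Brookfield 6/7 = 85.7%, Lincoln 4/5 = 80.0% → Brookfield
Overall: Brookfield 41/161 = 25.5%, Lincoln 31/179 = 17.3% → Brookfield
(Neither sweeps every student group, but Brookfield has the higher pooled rate.)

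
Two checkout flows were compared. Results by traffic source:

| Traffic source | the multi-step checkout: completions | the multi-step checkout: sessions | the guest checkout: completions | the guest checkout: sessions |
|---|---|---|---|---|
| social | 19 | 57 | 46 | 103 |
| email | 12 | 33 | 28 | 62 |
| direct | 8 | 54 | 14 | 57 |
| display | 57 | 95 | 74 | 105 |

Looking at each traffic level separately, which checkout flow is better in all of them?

the guest checkout

Social: the multi-step checkout 19/57 = 33.3%, the guest checkout 46/103 = 44.7% → the guest checkout
Email: the multi-step checkout 12/33 = 36.4%, the guest checkout 28/62 = 45.2% → the guest checkout
Direct: the multi-step checkout 8/54 = 14.8%, the guest checkout 14/57 = 24.6% → the guest checkout
Display: the multi-step checkout 57/95 = 60.0%, the guest checkout 74/105 = 70.5% → the guest checkout
The guest checkout has the higher rate in all 4 groups.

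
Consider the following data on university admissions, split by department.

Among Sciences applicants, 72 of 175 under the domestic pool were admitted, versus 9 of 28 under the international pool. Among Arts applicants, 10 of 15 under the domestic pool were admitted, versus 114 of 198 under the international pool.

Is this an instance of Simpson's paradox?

Sciences: the domestic pool 72/175 = 41.1%, the international pool 9/28 = 32.1% → the domestic pool
Arts: the domestic pool 10/15 = 66.7%, the international pool 114/198 = 57.6% → the domestic pool
Overall: the domestic pool 82/190 = 43.2%, the international pool 123/226 = 54.4% → the international pool
The domestic pool wins each department group but the international pool wins overall — the comparison reverses. The domestic pool's applicants skew toward Sciences, which has a lower base rate.

Yes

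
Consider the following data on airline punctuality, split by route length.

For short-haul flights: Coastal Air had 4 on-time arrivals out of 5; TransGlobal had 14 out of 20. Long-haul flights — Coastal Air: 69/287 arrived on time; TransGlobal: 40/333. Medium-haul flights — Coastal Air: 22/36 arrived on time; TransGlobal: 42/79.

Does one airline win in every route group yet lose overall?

Short-haul: Coastal Air 4/5 = 80.0%, TransGlobal 14/20 = 70.0% → Coastal Air
Long-haul: Coastal Air 69/287 = 24.0%, TransGlobal 40/333 = 12.0% → Coastal Air
Medium-haul: Coastal Air 22/36 = 61.1%, TransGlobal 42/79 = 53.2% → Coastal Air
Overall: Coastal Air 95/328 = 29.0%, TransGlobal 96/432 = 22.2% → Coastal Air
Coastal Air wins overall and in every route group — no reversal.

No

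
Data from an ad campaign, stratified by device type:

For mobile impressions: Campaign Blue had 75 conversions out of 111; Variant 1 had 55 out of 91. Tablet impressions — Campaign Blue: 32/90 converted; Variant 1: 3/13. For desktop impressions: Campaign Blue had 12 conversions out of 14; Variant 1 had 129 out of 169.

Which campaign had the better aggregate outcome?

Mobile: Campaign Blue 75/111 = 67.6%, Variant 1 55/91 = 60.4% → Campaign Blue
Tablet: Campaign Blue 32/90 = 35.6%, Variant 1 3/13 = 23.1% → Campaign Blue
Desktop: Campaign Blue 12/14 = 85.7%, Variant 1 129/169 = 76.3% → Campaign Blue
Overall: Campaign Blue 119/215 = 55.3%, Variant 1 187/273 = 68.5% → Variant 1
(Campaign Blue wins every device group but Variant 1 wins overall — Campaign Blue's impressions skew toward the low-rate tablet group.)

Variant 1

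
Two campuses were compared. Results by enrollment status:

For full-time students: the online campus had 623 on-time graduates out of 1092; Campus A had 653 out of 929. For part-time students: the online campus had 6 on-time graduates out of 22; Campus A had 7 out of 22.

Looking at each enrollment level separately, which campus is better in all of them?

Campus A

Full-time: the online campus 623/1092 = 57.1%, Campus A 653/929 = 70.3% → Campus A
Part-time: the online campus 6/22 = 27.3%, Campus A 7/22 = 31.8% → Campus A
Campus A has the higher rate in both groups.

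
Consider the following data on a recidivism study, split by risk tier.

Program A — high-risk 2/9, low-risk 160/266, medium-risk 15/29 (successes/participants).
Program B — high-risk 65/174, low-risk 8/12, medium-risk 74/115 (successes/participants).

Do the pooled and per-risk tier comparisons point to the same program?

No

High-risk: Program A 2/9 = 22.2%, Program B 65/174 = 37.4% → Program B
Low-risk: Program A 160/266 = 60.2%, Program B 8/12 = 66.7% → Program B
Medium-risk: Program A 15/29 = 51.7%, Program B 74/115 = 64.3% → Program B
Overall: Program A 177/304 = 58.2%, Program B 147/301 = 48.8% → Program A
Program B wins each risk group but Program A wins overall — the comparison reverses. Program B's participants skew toward high-risk, which has a lower base rate.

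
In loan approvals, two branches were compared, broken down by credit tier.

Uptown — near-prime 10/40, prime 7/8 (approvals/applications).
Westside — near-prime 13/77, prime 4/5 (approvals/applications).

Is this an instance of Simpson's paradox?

No

Near-prime: Uptown 10/40 = 25.0%, Westside 13/77 = 16.9% → Uptown
Prime: Uptown 7/8 = 87.5%, Westside 4/5 = 80.0% → Uptown
Overall: Uptown 17/48 = 35.4%, Westside 17/82 = 20.7% → Uptown
Uptown wins overall and in every credit group — no reversal.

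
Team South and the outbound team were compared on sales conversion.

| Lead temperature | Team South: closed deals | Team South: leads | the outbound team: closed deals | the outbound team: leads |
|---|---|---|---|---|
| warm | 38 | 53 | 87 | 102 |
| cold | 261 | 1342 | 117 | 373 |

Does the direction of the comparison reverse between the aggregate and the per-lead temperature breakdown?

No

Warm: Team South 38/53 = 71.7%, the outbound team 87/102 = 85.3% → the outbound team
Cold: Team South 261/1342 = 19.4%, the outbound team 117/373 = 31.4% → the outbound team
Overall: Team South 299/1395 = 21.4%, the outbound team 204/475 = 42.9% → the outbound team
The outbound team wins overall and in every lead group — no reversal.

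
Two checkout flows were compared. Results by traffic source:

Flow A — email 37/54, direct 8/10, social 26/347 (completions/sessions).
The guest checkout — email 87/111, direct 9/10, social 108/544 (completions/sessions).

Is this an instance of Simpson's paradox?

No

Email: Flow A 37/54 = 68.5%, the guest checkout 87/111 = 78.4% → the guest checkout
Direct: Flow A 8/10 = 80.0%, the guest checkout 9/10 = 90.0% → the guest checkout
Social: Flow A 26/347 = 7.5%, the guest checkout 108/544 = 19.9% → the guest checkout
Overall: Flow A 71/411 = 17.3%, the guest checkout 204/665 = 30.7% → the guest checkout
The guest checkout wins overall and in every traffic group — no reversal.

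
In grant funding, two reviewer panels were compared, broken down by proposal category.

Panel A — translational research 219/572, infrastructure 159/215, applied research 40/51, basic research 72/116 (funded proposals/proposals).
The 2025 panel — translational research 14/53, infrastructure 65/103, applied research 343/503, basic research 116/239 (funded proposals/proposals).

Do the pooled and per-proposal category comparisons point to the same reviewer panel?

Translational research: Panel A 219/572 = 38.3%, the 2025 panel 14/53 = 26.4% → Panel A
Infrastructure: Panel A 159/215 = 74.0%, the 2025 panel 65/103 = 63.1% → Panel A
Applied research: Panel A 40/51 = 78.4%, the 2025 panel 343/503 = 68.2% → Panel A
Basic research: Panel A 72/116 = 62.1%, the 2025 panel 116/239 = 48.5% → Panel A
Overall: Panel A 490/954 = 51.4%, the 2025 panel 538/898 = 59.9% → the 2025 panel
Panel A wins each proposal group but the 2025 panel wins overall — the comparison reverses. Panel A's proposals skew toward translational research, which has a lower base rate.

No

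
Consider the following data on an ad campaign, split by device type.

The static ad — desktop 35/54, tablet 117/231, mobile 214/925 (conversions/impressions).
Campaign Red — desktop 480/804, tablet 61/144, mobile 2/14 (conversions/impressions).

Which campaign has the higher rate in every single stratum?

the static ad

Desktop: the static ad 35/54 = 64.8%, Campaign Red 480/804 = 59.7% → the static ad
Tablet: the static ad 117/231 = 50.6%, Campaign Red 61/144 = 42.4% → the static ad
Mobile: the static ad 214/925 = 23.1%, Campaign Red 2/14 = 14.3% → the static ad
The static ad has the higher rate in all 3 groups.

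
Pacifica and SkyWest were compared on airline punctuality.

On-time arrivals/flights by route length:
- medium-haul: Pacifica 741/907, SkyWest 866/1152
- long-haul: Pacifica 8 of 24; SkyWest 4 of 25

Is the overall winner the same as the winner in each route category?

Medium-haul: Pacifica 741/907 = 81.7%, SkyWest 866/1152 = 75.2% → Pacifica
Long-haul: Pacifica 8/24 = 33.3%, SkyWest 4/25 = 16.0% → Pacifica
Overall: Pacifica 749/931 = 80.5%, SkyWest 870/1177 = 73.9% → Pacifica
Pacifica wins overall and in every route group — no reversal.

Yes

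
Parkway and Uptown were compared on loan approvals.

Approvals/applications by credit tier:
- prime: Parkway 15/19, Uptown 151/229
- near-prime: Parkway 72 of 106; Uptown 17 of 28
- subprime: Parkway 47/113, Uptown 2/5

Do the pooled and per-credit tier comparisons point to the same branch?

Prime: Parkway 15/19 = 78.9%, Uptown 151/229 = 65.9% → Parkway
Near-prime: Parkway 72/106 = 67.9%, Uptown 17/28 = 60.7% → Parkway
Subprime: Parkway 47/113 = 41.6%, Uptown 2/5 = 40.0% → Parkway
Overall: Parkway 134/238 = 56.3%, Uptown 170/262 = 64.9% → Uptown
Parkway wins each credit group but Uptown wins overall — the comparison reverses. Parkway's applications skew toward subprime, which has a lower base rate.

No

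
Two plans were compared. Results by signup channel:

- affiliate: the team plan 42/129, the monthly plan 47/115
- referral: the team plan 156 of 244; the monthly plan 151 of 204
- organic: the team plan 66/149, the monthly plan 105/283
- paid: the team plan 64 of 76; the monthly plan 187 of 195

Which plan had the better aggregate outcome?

Affiliate: the team plan 42/129 = 32.6%, the monthly plan 47/115 = 40.9% → the monthly plan
Referral: the team plan 156/244 = 63.9%, the monthly plan 151/204 = 74.0% → the monthly plan
Organic: the team plan 66/149 = 44.3%, the monthly plan 105/283 = 37.1% → the team plan
Paid: the team plan 64/76 = 84.2%, the monthly plan 187/195 = 95.9% → the monthly plan
Overall: the team plan 328/598 = 54.8%, the monthly plan 490/797 = 61.5% → the monthly plan
(Neither sweeps every signup group, but the monthly plan has the higher pooled rate.)

the monthly plan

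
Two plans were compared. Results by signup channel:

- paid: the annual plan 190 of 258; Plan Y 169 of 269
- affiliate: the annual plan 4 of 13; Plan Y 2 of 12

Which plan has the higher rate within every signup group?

the annual plan

Paid: the annual plan 190/258 = 73.6%, Plan Y 169/269 = 62.8% → the annual plan
Affiliate: the annual plan 4/13 = 30.8%, Plan Y 2/12 = 16.7% → the annual plan
The annual plan has the higher rate in both groups.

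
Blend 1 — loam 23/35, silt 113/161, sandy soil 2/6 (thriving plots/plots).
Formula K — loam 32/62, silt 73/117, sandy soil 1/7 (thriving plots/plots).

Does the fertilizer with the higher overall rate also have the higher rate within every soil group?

Loam: Blend 1 23/35 = 65.7%, Formula K 32/62 = 51.6% → Blend 1
Silt: Blend 1 113/161 = 70.2%, Formula K 73/117 = 62.4% → Blend 1
Sandy soil: Blend 1 2/6 = 33.3%, Formula K 1/7 = 14.3% → Blend 1
Overall: Blend 1 138/202 = 68.3%, Formula K 106/186 = 57.0% → Blend 1
Blend 1 wins overall and in every soil group — no reversal.

Yes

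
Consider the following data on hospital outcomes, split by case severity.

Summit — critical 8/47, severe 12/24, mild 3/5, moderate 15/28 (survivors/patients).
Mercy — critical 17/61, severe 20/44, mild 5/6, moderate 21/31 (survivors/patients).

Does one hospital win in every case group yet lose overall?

No

Critical: Summit 8/47 = 17.0%, Mercy 17/61 = 27.9% → Mercy
Severe: Summit 12/24 = 50.0%, Mercy 20/44 = 45.5% → Summit
Mild: Summit 3/5 = 60.0%, Mercy 5/6 = 83.3% → Mercy
Moderate: Summit 15/28 = 53.6%, Mercy 21/31 = 67.7% → Mercy
Overall: Summit 38/104 = 36.5%, Mercy 63/142 = 44.4% → Mercy
Neither sweeps: Summit wins 1 of 4 groups, Mercy wins 3. Mercy wins overall but not every group — no Simpson reversal.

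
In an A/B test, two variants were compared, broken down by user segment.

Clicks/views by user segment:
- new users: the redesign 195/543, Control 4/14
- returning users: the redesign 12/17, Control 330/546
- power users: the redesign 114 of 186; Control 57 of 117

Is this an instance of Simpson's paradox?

Yes

New users: the redesign 195/543 = 35.9%, Control 4/14 = 28.6% → the redesign
Returning users: the redesign 12/17 = 70.6%, Control 330/546 = 60.4% → the redesign
Power users: the redesign 114/186 = 61.3%, Control 57/117 = 48.7% → the redesign
Overall: the redesign 321/746 = 43.0%, Control 391/677 = 57.8% → Control
The redesign wins each user group but Control wins overall — the comparison reverses. The redesign's views skew toward new users, which has a lower base rate.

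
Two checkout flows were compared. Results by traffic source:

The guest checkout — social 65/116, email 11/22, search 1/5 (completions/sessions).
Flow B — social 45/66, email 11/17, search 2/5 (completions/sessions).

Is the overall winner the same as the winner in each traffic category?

Social: the guest checkout 65/116 = 56.0%, Flow B 45/66 = 68.2% → Flow B
Email: the guest checkout 11/22 = 50.0%, Flow B 11/17 = 64.7% → Flow B
Search: the guest checkout 1/5 = 20.0%, Flow B 2/5 = 40.0% → Flow B
Overall: the guest checkout 77/143 = 53.8%, Flow B 58/88 = 65.9% → Flow B
Flow B wins overall and in every traffic group — no reversal.

Yes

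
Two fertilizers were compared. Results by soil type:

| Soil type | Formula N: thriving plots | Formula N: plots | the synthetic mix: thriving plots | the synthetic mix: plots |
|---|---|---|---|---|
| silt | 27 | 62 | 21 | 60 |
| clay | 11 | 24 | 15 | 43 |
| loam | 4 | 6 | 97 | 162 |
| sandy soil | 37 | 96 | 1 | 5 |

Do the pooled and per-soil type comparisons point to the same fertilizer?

No

Silt: Formula N 27/62 = 43.5%, the synthetic mix 21/60 = 35.0% → Formula N
Clay: Formula N 11/24 = 45.8%, the synthetic mix 15/43 = 34.9% → Formula N
Loam: Formula N 4/6 = 66.7%, the synthetic mix 97/162 = 59.9% → Formula N
Sandy soil: Formula N 37/96 = 38.5%, the synthetic mix 1/5 = 20.0% → Formula N
Overall: Formula N 79/188 = 42.0%, the synthetic mix 134/270 = 49.6% → the synthetic mix
Formula N wins each soil group but the synthetic mix wins overall — the comparison reverses. Formula N's plots skew toward sandy soil, which has a lower base rate.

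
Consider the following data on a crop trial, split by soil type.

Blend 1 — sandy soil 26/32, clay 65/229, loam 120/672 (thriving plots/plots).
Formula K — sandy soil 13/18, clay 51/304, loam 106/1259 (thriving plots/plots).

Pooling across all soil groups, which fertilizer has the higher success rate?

Blend 1

Sandy soil: Blend 1 26/32 = 81.2%, Formula K 13/18 = 72.2% → Blend 1
Clay: Blend 1 65/229 = 28.4%, Formula K 51/304 = 16.8% → Blend 1
Loam: Blend 1 120/672 = 17.9%, Formula K 106/1259 = 8.4% → Blend 1
Overall: Blend 1 211/933 = 22.6%, Formula K 170/1581 = 10.8% → Blend 1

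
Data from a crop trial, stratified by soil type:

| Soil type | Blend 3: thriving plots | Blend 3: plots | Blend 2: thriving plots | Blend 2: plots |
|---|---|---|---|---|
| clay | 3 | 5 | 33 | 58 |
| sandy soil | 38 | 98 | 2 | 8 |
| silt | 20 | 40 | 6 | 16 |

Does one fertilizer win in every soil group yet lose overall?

Yes

Clay: Blend 3 3/5 = 60.0%, Blend 2 33/58 = 56.9% → Blend 3
Sandy soil: Blend 3 38/98 = 38.8%, Blend 2 2/8 = 25.0% → Blend 3
Silt: Blend 3 20/40 = 50.0%, Blend 2 6/16 = 37.5% → Blend 3
Overall: Blend 3 61/143 = 42.7%, Blend 2 41/82 = 50.0% → Blend 2
Blend 3 wins each soil group but Blend 2 wins overall — the comparison reverses. Blend 3's plots skew toward sandy soil, which has a lower base rate.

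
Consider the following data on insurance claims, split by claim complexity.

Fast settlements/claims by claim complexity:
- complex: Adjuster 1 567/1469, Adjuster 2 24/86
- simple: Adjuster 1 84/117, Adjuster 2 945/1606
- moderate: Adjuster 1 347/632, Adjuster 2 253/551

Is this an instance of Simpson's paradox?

Yes

Complex: Adjuster 1 567/1469 = 38.6%, Adjuster 2 24/86 = 27.9% → Adjuster 1
Simple: Adjuster 1 84/117 = 71.8%, Adjuster 2 945/1606 = 58.8% → Adjuster 1
Moderate: Adjuster 1 347/632 = 54.9%, Adjuster 2 253/551 = 45.9% → Adjuster 1
Overall: Adjuster 1 998/2218 = 45.0%, Adjuster 2 1222/2243 = 54.5% → Adjuster 2
Adjuster 1 wins each claim group but Adjuster 2 wins overall — the comparison reverses. Adjuster 1's claims skew toward complex, which has a lower base rate.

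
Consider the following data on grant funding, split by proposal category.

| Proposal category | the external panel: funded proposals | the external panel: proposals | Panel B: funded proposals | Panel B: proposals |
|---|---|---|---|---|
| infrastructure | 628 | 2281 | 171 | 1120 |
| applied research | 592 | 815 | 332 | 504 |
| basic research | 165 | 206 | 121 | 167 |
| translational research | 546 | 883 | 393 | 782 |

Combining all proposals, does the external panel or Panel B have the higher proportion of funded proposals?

Infrastructure: the external panel 628/2281 = 27.5%, Panel B 171/1120 = 15.3% → the external panel
Applied research: the external panel 592/815 = 72.6%, Panel B 332/504 = 65.9% → the external panel
Basic research: the external panel 165/206 = 80.1%, Panel B 121/167 = 72.5% → the external panel
Translational research: the external panel 546/883 = 61.8%, Panel B 393/782 = 50.3% → the external panel
Overall: the external panel 1931/4185 = 46.1%, Panel B 1017/2573 = 39.5% → the external panel

the external panel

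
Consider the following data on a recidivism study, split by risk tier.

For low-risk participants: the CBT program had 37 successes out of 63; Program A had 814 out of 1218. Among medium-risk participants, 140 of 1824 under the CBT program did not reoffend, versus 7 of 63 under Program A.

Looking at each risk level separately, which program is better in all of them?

Low-risk: the CBT program 37/63 = 58.7%, Program A 814/1218 = 66.8% → Program A
Medium-risk: the CBT program 140/1824 = 7.7%, Program A 7/63 = 11.1% → Program A
Program A has the higher rate in both groups.

Program A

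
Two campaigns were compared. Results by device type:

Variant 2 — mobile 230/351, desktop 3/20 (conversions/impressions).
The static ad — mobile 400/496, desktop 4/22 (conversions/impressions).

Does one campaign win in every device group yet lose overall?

No

Mobile: Variant 2 230/351 = 65.5%, the static ad 400/496 = 80.6% → the static ad
Desktop: Variant 2 3/20 = 15.0%, the static ad 4/22 = 18.2% → the static ad
Overall: Variant 2 233/371 = 62.8%, the static ad 404/518 = 78.0% → the static ad
The static ad wins overall and in every device group — no reversal.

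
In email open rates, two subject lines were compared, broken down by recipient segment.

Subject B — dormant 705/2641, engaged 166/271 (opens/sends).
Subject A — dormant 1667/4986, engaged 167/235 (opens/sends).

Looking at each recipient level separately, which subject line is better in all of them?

Dormant: Subject B 705/2641 = 26.7%, Subject A 1667/4986 = 33.4% → Subject A
Engaged: Subject B 166/271 = 61.3%, Subject A 167/235 = 71.1% → Subject A
Subject A has the higher rate in both groups.

Subject A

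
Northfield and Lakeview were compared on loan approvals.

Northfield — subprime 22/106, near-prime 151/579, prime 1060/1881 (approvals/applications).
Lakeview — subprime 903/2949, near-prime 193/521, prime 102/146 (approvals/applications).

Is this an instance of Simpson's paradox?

Subprime: Northfield 22/106 = 20.8%, Lakeview 903/2949 = 30.6% → Lakeview
Near-prime: Northfield 151/579 = 26.1%, Lakeview 193/521 = 37.0% → Lakeview
Prime: Northfield 1060/1881 = 56.4%, Lakeview 102/146 = 69.9% → Lakeview
Overall: Northfield 1233/2566 = 48.1%, Lakeview 1198/3616 = 33.1% → Northfield
Lakeview wins each credit group but Northfield wins overall — the comparison reverses. Lakeview's applications skew toward subprime, which has a lower base rate.

Yes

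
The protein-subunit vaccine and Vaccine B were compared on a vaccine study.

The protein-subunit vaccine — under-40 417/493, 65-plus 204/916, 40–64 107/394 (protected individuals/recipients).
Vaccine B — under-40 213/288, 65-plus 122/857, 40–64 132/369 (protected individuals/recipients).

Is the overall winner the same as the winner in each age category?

Under-40: the protein-subunit vaccine 417/493 = 84.6%, Vaccine B 213/288 = 74.0% → the protein-subunit vaccine
65-plus: the protein-subunit vaccine 204/916 = 22.3%, Vaccine B 122/857 = 14.2% → the protein-subunit vaccine
40–64: the protein-subunit vaccine 107/394 = 27.2%, Vaccine B 132/369 = 35.8% → Vaccine B
Overall: the protein-subunit vaccine 728/1803 = 40.4%, Vaccine B 467/1514 = 30.8% → the protein-subunit vaccine
Neither sweeps: the protein-subunit vaccine wins 2 of 3 groups, Vaccine B wins 1. The protein-subunit vaccine wins overall but not every group — no Simpson reversal.

No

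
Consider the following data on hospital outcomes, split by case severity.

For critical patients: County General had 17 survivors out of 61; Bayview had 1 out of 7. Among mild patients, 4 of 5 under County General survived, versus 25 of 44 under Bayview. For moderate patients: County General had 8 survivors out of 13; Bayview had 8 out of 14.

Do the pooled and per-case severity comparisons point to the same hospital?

Critical: County General 17/61 = 27.9%, Bayview 1/7 = 14.3% → County General
Mild: County General 4/5 = 80.0%, Bayview 25/44 = 56.8% → County General
Moderate: County General 8/13 = 61.5%, Bayview 8/14 = 57.1% → County General
Overall: County General 29/79 = 36.7%, Bayview 34/65 = 52.3% → Bayview
County General wins each case group but Bayview wins overall — the comparison reverses. County General's patients skew toward critical, which has a lower base rate.

No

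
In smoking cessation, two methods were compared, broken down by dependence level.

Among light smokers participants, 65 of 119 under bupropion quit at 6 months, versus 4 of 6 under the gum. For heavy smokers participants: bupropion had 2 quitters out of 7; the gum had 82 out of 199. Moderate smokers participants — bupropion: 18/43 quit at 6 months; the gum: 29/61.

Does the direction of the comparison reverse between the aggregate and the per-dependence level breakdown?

Light smokers: bupropion 65/119 = 54.6%, the gum 4/6 = 66.7% → the gum
Heavy smokers: bupropion 2/7 = 28.6%, the gum 82/199 = 41.2% → the gum
Moderate smokers: bupropion 18/43 = 41.9%, the gum 29/61 = 47.5% → the gum
Overall: bupropion 85/169 = 50.3%, the gum 115/266 = 43.2% → bupropion
The gum wins each dependence group but bupropion wins overall — the comparison reverses. The gum's participants skew toward heavy smokers, which has a lower base rate.

Yes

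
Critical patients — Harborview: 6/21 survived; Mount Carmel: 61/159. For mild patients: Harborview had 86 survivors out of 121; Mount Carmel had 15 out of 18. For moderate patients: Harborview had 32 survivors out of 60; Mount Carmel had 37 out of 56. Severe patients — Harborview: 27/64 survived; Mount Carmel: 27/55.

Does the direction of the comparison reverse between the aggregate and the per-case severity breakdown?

Critical: Harborview 6/21 = 28.6%, Mount Carmel 61/159 = 38.4% → Mount Carmel
Mild: Harborview 86/121 = 71.1%, Mount Carmel 15/18 = 83.3% → Mount Carmel
Moderate: Harborview 32/60 = 53.3%, Mount Carmel 37/56 = 66.1% → Mount Carmel
Severe: Harborview 27/64 = 42.2%, Mount Carmel 27/55 = 49.1% → Mount Carmel
Overall: Harborview 151/266 = 56.8%, Mount Carmel 140/288 = 48.6% → Harborview
Mount Carmel wins each case group but Harborview wins overall — the comparison reverses. Mount Carmel's patients skew toward critical, which has a lower base rate.

Yes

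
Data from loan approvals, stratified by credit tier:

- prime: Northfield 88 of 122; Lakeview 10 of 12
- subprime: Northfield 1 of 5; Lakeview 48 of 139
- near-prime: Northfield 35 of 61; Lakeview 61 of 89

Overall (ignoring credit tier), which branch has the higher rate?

Prime: Northfield 88/122 = 72.1%, Lakeview 10/12 = 83.3% → Lakeview
Subprime: Northfield 1/5 = 20.0%, Lakeview 48/139 = 34.5% → Lakeview
Near-prime: Northfield 35/61 = 57.4%, Lakeview 61/89 = 68.5% → Lakeview
Overall: Northfield 124/188 = 66.0%, Lakeview 119/240 = 49.6% → Northfield
(Lakeview wins every credit group but Northfield wins overall — Lakeview's applications skew toward the low-rate subprime group.)

Northfield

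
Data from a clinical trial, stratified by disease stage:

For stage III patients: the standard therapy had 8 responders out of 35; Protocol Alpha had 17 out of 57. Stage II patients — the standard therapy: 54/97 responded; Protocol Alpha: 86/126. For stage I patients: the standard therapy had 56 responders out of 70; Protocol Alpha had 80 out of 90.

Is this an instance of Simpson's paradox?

Stage III: the standard therapy 8/35 = 22.9%, Protocol Alpha 17/57 = 29.8% → Protocol Alpha
Stage II: the standard therapy 54/97 = 55.7%, Protocol Alpha 86/126 = 68.3% → Protocol Alpha
Stage I: the standard therapy 56/70 = 80.0%, Protocol Alpha 80/90 = 88.9% → Protocol Alpha
Overall: the standard therapy 118/202 = 58.4%, Protocol Alpha 183/273 = 67.0% → Protocol Alpha
Protocol Alpha wins overall and in every disease group — no reversal.

No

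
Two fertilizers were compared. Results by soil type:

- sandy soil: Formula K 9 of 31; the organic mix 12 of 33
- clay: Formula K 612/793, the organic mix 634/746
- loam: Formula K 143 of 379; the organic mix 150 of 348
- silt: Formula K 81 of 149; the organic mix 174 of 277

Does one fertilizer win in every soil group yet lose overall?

Sandy soil: Formula K 9/31 = 29.0%, the organic mix 12/33 = 36.4% → the organic mix
Clay: Formula K 612/793 = 77.2%, the organic mix 634/746 = 85.0% → the organic mix
Loam: Formula K 143/379 = 37.7%, the organic mix 150/348 = 43.1% → the organic mix
Silt: Formula K 81/149 = 54.4%, the organic mix 174/277 = 62.8% → the organic mix
Overall: Formula K 845/1352 = 62.5%, the organic mix 970/1404 = 69.1% → the organic mix
The organic mix wins overall and in every soil group — no reversal.

No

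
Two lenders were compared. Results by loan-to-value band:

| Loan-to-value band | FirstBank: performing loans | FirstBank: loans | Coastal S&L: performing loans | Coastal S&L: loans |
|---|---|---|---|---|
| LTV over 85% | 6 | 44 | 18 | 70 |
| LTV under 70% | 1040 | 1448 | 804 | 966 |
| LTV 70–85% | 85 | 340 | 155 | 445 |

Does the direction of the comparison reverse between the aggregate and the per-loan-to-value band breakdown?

LTV over 85%: FirstBank 6/44 = 13.6%, Coastal S&L 18/70 = 25.7% → Coastal S&L
LTV under 70%: FirstBank 1040/1448 = 71.8%, Coastal S&L 804/966 = 83.2% → Coastal S&L
LTV 70–85%: FirstBank 85/340 = 25.0%, Coastal S&L 155/445 = 34.8% → Coastal S&L
Overall: FirstBank 1131/1832 = 61.7%, Coastal S&L 977/1481 = 66.0% → Coastal S&L
Coastal S&L wins overall and in every loan-to-value group — no reversal.

No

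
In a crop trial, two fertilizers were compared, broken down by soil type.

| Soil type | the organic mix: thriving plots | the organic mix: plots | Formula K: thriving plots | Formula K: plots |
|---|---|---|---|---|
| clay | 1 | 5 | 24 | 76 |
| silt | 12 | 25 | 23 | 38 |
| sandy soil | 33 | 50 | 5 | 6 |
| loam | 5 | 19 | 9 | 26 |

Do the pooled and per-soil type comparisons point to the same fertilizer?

Clay: the organic mix 1/5 = 20.0%, Formula K 24/76 = 31.6% → Formula K
Silt: the organic mix 12/25 = 48.0%, Formula K 23/38 = 60.5% → Formula K
Sandy soil: the organic mix 33/50 = 66.0%, Formula K 5/6 = 83.3% → Formula K
Loam: the organic mix 5/19 = 26.3%, Formula K 9/26 = 34.6% → Formula K
Overall: the organic mix 51/99 = 51.5%, Formula K 61/146 = 41.8% → the organic mix
Formula K wins each soil group but the organic mix wins overall — the comparison reverses. Formula K's plots skew toward clay, which has a lower base rate.

No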